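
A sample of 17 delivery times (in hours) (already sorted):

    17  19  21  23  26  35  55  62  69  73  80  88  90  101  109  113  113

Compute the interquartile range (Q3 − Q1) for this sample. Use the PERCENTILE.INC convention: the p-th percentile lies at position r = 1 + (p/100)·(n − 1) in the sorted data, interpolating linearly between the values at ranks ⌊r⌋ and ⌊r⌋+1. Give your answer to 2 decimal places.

n = 17.
P25: r = 5 (integer) → 26.
P75: r = 13 (integer) → 90.
Difference: 90 − 26 = 64.

64.00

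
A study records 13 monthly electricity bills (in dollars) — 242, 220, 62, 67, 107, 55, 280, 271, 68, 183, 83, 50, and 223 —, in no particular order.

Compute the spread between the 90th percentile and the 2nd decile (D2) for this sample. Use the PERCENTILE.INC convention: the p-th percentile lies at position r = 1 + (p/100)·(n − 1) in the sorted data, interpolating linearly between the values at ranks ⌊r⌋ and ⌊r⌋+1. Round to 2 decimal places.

201.20

Sorted: 50, 55, 62, 67, 68, 83, 107, 183, 220, 223, 242, 271, 280.
n = 13.
P20: r = 3.4; ranks 3–4 are 62, 67; interpolating gives 64.
P90: r = 11.8; ranks 11–12 are 242, 271; interpolating gives 265.2.
Difference: 265.2 − 64 = 201.2.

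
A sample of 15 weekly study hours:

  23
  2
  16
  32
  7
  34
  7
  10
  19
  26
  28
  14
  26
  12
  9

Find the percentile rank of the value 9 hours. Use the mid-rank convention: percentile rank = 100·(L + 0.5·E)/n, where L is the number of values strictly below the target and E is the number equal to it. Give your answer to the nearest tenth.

Sorted: 2, 7, 7, 9, 10, 12, 14, 16, 19, 23, 26, 26, 28, 32, 34.
Count below 9: L = 3; count equal: E = 1; n = 15.
Percentile rank = 100·(3 + 0.5·1)/15 = 100·3.5/15 = 23.33.

23.3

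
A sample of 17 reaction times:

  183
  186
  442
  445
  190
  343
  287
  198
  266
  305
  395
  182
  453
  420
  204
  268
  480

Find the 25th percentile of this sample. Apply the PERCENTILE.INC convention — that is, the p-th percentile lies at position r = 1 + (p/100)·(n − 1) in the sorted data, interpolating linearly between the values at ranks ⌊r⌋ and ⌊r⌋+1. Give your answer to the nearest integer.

198

Sorted: 182, 183, 186, 190, 198, 204, 266, 268, 287, 305, 343, 395, 420, 442, 445, 453, 480.
n = 17.
r = 1 + (25/100)·(17 − 1) = 1 + 4 = 5.
r is an integer, so P25 is the value at rank 5: 198.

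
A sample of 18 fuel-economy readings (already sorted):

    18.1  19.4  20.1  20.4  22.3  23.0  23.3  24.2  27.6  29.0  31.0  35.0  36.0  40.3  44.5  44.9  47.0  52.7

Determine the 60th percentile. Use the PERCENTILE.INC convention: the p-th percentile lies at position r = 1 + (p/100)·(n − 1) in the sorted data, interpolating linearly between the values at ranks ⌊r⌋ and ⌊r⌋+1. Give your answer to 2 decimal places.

n = 18.
r = 1 + (60/100)·(18 − 1) = 1 + 10.2 = 11.2.
Rank 11 is 31.0 and rank 12 is 35.0.
Interpolate: 31.0 + 0.2·(35.0 − 31.0) = 31.0 + 0.2·4 = 31.8.

31.80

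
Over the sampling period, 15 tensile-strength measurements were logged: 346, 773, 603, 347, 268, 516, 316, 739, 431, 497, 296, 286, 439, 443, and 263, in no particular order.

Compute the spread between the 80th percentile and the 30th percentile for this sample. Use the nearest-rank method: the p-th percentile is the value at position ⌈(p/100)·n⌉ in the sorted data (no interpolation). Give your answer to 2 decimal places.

Sorted: 263, 268, 286, 296, 316, 346, 347, 431, 439, 443, 497, 516, 603, 739, 773.
n = 15.
P30: rank ⌈30/100·15⌉ = 5 → 316.
P80: rank ⌈80/100·15⌉ = 12 → 516.
Difference: 516 − 316 = 200.

200.00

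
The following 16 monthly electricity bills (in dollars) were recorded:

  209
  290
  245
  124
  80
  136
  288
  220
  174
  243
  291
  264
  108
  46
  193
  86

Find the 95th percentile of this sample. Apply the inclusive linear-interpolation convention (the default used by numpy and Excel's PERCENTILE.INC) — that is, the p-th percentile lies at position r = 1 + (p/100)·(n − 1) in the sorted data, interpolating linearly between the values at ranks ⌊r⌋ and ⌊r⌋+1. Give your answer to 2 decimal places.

Sorted: 46, 80, 86, 108, 124, 136, 174, 193, 209, 220, 243, 245, 264, 288, 290, 291.
n = 16.
r = 1 + (95/100)·(16 − 1) = 1 + 14.25 = 15.25.
Rank 15 is 290 and rank 16 is 291.
Interpolate: 290 + 0.25·(291 − 290) = 290 + 0.25·1 = 290.25.

290.25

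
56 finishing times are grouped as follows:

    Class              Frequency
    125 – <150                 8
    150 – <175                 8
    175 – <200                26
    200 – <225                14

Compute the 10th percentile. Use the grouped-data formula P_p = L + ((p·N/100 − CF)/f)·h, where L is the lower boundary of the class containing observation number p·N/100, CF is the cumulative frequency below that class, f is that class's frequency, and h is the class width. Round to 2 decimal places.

N = 56; target position k = 10/100 · 56 = 5.6.
Cumulative frequencies: 8, 16, 42, 56.
Observation 5.6 falls in the class 125 – <150.
L = 125, CF = 0, f = 8, h = 25.
P10 = 125 + ((5.6 − 0)/8)·25 = 125 + 17.5 = 142.5.

142.50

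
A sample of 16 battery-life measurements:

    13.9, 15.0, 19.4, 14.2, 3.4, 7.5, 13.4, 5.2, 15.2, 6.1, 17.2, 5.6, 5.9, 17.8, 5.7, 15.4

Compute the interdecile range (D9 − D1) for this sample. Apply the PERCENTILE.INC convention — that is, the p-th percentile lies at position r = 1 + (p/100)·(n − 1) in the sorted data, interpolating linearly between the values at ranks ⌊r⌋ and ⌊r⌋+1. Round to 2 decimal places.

Sorted: 3.4, 5.2, 5.6, 5.7, 5.9, 6.1, 7.5, 13.4, 13.9, 14.2, 15.0, 15.2, 15.4, 17.2, 17.8, 19.4.
n = 16.
P10: r = 2.5; ranks 2–3 are 5.2, 5.6; interpolating gives 5.4.
P90: r = 14.5; ranks 14–15 are 17.2, 17.8; interpolating gives 17.5.
Difference: 17.5 − 5.4 = 12.1.

12.10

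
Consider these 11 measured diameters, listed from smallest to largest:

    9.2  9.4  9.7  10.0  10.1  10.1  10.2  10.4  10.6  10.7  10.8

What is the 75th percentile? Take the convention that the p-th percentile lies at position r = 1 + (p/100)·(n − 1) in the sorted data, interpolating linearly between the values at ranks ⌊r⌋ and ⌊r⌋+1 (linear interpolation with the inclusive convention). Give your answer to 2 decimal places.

n = 11.
r = 1 + (75/100)·(11 − 1) = 1 + 7.5 = 8.5.
Rank 8 is 10.4 and rank 9 is 10.6.
Interpolate: 10.4 + 0.5·(10.6 − 10.4) = 10.4 + 0.5·0.2 = 10.5.

10.50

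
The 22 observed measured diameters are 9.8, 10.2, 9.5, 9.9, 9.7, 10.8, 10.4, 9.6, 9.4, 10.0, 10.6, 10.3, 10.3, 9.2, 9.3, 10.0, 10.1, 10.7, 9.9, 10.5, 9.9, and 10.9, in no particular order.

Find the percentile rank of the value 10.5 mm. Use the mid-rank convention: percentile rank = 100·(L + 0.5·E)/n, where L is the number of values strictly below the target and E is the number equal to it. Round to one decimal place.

Sorted: 9.2, 9.3, 9.4, 9.5, 9.6, 9.7, 9.8, 9.9, 9.9, 9.9, 10.0, 10.0, 10.1, 10.2, 10.3, 10.3, 10.4, 10.5, 10.6, 10.7, 10.8, 10.9.
Count below 10.5: L = 17; count equal: E = 1; n = 22.
Percentile rank = 100·(17 + 0.5·1)/22 = 100·17.5/22 = 79.55.

79.5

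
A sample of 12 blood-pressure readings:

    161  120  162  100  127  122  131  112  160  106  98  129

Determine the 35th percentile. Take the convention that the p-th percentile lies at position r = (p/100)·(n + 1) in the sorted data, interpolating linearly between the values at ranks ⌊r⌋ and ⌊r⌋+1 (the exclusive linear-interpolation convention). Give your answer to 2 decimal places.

116.40

Sorted: 98, 100, 106, 112, 120, 122, 127, 129, 131, 160, 161, 162.
n = 12.
r = (35/100)·(12 + 1) = 4.55.
Rank 4 is 112 and rank 5 is 120.
Interpolate: 112 + 0.55·(120 − 112) = 112 + 0.55·8 = 116.4.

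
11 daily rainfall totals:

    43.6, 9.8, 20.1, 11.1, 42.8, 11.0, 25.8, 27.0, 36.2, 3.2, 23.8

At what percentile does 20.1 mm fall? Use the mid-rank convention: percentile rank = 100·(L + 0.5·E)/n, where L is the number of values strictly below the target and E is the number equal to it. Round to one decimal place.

40.9

Sorted: 3.2, 9.8, 11.0, 11.1, 20.1, 23.8, 25.8, 27.0, 36.2, 42.8, 43.6.
Count below 20.1: L = 4; count equal: E = 1; n = 11.
Percentile rank = 100·(4 + 0.5·1)/11 = 100·4.5/11 = 40.91.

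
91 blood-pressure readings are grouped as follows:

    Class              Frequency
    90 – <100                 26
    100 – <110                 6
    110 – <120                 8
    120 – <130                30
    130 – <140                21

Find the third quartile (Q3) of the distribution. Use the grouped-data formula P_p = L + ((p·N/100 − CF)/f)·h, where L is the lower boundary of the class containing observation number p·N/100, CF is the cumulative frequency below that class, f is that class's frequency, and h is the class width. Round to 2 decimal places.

129.42

N = 91; target position k = 75/100 · 91 = 68.25.
Cumulative frequencies: 26, 32, 40, 70, 91.
Observation 68.25 falls in the class 120 – <130.
L = 120, CF = 40, f = 30, h = 10.
P75 = 120 + ((68.25 − 40)/30)·10 = 120 + 9.41667 = 129.417.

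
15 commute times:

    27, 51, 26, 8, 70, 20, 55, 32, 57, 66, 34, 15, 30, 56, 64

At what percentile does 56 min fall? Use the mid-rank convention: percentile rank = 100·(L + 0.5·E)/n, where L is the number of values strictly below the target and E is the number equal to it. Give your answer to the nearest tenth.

70.0

Sorted: 8, 15, 20, 26, 27, 30, 32, 34, 51, 55, 56, 57, 64, 66, 70.
Count below 56: L = 10; count equal: E = 1; n = 15.
Percentile rank = 100·(10 + 0.5·1)/15 = 100·10.5/15 = 70.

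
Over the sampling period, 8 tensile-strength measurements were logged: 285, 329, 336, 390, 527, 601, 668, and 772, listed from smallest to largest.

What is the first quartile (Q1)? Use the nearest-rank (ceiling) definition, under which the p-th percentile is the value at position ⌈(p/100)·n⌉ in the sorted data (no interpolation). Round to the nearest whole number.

n = 8.
Position = ⌈25/100 · 8⌉ = ⌈2⌉ = 2.
The value at rank 2 is 329.

329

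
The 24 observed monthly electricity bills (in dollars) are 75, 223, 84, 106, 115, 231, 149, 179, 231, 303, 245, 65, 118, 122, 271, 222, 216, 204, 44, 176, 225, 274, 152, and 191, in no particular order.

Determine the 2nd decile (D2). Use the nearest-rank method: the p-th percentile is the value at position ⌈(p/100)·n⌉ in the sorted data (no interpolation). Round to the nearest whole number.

106

Sorted: 44, 65, 75, 84, 106, 115, 118, 122, 149, 152, 176, 179, 191, 204, 216, 222, 223, 225, 231, 231, 245, 271, 274, 303.
n = 24.
Position = ⌈20/100 · 24⌉ = ⌈4.8⌉ = 5.
The value at rank 5 is 106.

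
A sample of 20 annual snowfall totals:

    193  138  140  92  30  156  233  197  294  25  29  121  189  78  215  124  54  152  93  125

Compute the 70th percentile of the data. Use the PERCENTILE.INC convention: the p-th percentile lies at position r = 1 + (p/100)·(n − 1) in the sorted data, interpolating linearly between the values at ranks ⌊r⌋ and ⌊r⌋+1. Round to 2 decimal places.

165.90

Sorted: 25, 29, 30, 54, 78, 92, 93, 121, 124, 125, 138, 140, 152, 156, 189, 193, 197, 215, 233, 294.
n = 20.
r = 1 + (70/100)·(20 − 1) = 1 + 13.3 = 14.3.
Rank 14 is 156 and rank 15 is 189.
Interpolate: 156 + 0.3·(189 − 156) = 156 + 0.3·33 = 165.9.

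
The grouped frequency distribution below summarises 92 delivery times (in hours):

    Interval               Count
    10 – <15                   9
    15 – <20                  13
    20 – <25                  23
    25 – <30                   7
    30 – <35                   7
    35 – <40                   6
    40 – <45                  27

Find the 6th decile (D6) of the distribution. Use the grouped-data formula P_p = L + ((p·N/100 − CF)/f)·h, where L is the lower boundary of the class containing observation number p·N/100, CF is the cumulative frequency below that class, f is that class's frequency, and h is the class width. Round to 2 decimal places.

32.29

N = 92; target position k = 60/100 · 92 = 55.2.
Cumulative frequencies: 9, 22, 45, 52, 59, 65, 92.
Observation 55.2 falls in the class 30 – <35.
L = 30, CF = 52, f = 7, h = 5.
P60 = 30 + ((55.2 − 52)/7)·5 = 30 + 2.28571 = 32.2857.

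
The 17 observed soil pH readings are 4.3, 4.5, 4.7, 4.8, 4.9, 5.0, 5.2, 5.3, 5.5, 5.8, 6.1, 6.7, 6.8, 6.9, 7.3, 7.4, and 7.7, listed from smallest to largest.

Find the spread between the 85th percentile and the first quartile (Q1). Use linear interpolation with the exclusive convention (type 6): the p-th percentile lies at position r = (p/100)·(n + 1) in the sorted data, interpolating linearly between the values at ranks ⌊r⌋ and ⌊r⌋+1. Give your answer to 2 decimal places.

2.48

n = 17.
P25: r = 4.5; ranks 4–5 are 4.8, 4.9; interpolating gives 4.85.
P85: r = 15.3; ranks 15–16 are 7.3, 7.4; interpolating gives 7.33.
Difference: 7.33 − 4.85 = 2.48.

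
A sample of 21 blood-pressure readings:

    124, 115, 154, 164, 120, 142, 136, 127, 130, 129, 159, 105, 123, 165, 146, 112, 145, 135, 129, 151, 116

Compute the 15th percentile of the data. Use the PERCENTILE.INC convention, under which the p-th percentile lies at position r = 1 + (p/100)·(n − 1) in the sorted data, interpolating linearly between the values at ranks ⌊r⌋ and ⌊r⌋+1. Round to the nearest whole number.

116

Sorted: 105, 112, 115, 116, 120, 123, 124, 127, 129, 129, 130, 135, 136, 142, 145, 146, 151, 154, 159, 164, 165.
n = 21.
r = 1 + (15/100)·(21 − 1) = 1 + 3 = 4.
r is an integer, so P15 is the value at rank 4: 116.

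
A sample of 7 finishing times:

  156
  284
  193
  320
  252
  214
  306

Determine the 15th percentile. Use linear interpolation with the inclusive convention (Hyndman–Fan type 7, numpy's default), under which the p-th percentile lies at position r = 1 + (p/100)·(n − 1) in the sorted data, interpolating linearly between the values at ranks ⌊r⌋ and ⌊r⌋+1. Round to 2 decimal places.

Sorted: 156, 193, 214, 252, 284, 306, 320.
n = 7.
r = 1 + (15/100)·(7 − 1) = 1 + 0.9 = 1.9.
Rank 1 is 156 and rank 2 is 193.
Interpolate: 156 + 0.9·(193 − 156) = 156 + 0.9·37 = 189.3.

189.30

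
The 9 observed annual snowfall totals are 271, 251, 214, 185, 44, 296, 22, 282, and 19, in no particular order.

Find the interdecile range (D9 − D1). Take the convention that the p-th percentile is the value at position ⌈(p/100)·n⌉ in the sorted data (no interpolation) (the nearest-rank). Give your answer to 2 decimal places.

277.00

Sorted: 19, 22, 44, 185, 214, 251, 271, 282, 296.
n = 9.
P10: rank ⌈10/100·9⌉ = 1 → 19.
P90: rank ⌈90/100·9⌉ = 9 → 296.
Difference: 296 − 19 = 277.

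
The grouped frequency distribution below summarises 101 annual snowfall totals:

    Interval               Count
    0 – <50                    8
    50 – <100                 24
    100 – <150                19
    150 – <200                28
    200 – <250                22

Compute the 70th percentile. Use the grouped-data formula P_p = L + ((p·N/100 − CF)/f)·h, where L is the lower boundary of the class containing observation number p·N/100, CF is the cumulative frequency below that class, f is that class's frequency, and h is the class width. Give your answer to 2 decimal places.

N = 101; target position k = 70/100 · 101 = 70.7.
Cumulative frequencies: 8, 32, 51, 79, 101.
Observation 70.7 falls in the class 150 – <200.
L = 150, CF = 51, f = 28, h = 50.
P70 = 150 + ((70.7 − 51)/28)·50 = 150 + 35.1786 = 185.179.

185.18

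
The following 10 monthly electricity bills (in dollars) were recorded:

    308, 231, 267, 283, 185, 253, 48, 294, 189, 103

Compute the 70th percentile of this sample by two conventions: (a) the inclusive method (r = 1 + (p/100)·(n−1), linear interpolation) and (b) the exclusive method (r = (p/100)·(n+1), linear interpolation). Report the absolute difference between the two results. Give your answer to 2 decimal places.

6.40

Sorted: 48, 103, 185, 189, 231, 253, 267, 283, 294, 308.
n = 10.
(a) r = 7.3; between ranks 7 (267) and 8 (283): 271.8.
(b) r = 7.7; between ranks 7 (267) and 8 (283): 278.2.
|271.8 − 278.2| = 6.4.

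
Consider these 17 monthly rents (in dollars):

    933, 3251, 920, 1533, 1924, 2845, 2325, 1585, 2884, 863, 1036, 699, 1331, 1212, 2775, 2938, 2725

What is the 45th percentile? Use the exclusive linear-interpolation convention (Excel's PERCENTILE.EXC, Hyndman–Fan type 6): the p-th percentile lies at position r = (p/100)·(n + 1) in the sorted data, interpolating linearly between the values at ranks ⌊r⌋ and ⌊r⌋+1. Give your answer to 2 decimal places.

1538.20

Sorted: 699, 863, 920, 933, 1036, 1212, 1331, 1533, 1585, 1924, 2325, 2725, 2775, 2845, 2884, 2938, 3251.
n = 17.
r = (45/100)·(17 + 1) = 8.1.
Rank 8 is 1533 and rank 9 is 1585.
Interpolate: 1533 + 0.1·(1585 − 1533) = 1533 + 0.1·52 = 1538.2.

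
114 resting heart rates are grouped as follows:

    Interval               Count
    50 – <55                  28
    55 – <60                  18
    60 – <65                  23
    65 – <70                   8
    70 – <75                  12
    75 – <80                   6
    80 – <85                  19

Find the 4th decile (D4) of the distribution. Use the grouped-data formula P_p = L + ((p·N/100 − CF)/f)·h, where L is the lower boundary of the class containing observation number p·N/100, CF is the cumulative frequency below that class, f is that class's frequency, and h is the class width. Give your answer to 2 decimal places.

N = 114; target position k = 40/100 · 114 = 45.6.
Cumulative frequencies: 28, 46, 69, 77, 89, 95, 114.
Observation 45.6 falls in the class 55 – <60.
L = 55, CF = 28, f = 18, h = 5.
P40 = 55 + ((45.6 − 28)/18)·5 = 55 + 4.88889 = 59.8889.

59.89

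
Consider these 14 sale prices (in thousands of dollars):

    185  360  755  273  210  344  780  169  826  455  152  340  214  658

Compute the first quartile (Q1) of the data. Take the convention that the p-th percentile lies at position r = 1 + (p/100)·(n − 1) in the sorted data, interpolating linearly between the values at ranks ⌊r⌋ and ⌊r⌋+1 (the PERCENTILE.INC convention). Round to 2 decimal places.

Sorted: 152, 169, 185, 210, 214, 273, 340, 344, 360, 455, 658, 755, 780, 826.
n = 14.
r = 1 + (25/100)·(14 − 1) = 1 + 3.25 = 4.25.
Rank 4 is 210 and rank 5 is 214.
Interpolate: 210 + 0.25·(214 − 210) = 210 + 0.25·4 = 211.

211.00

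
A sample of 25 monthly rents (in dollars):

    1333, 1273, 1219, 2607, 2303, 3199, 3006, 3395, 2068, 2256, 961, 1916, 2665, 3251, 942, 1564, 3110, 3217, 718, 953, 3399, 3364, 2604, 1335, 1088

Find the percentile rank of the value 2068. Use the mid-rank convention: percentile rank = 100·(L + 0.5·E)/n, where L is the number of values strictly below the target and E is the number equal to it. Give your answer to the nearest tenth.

46.0

Sorted: 718, 942, 953, 961, 1088, 1219, 1273, 1333, 1335, 1564, 1916, 2068, 2256, 2303, 2604, 2607, 2665, 3006, 3110, 3199, 3217, 3251, 3364, 3395, 3399.
Count below 2068: L = 11; count equal: E = 1; n = 25.
Percentile rank = 100·(11 + 0.5·1)/25 = 100·11.5/25 = 46.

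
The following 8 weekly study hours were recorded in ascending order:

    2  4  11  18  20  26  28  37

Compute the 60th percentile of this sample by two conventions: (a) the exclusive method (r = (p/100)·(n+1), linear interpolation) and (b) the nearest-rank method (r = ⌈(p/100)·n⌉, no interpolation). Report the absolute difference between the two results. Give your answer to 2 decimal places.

2.40

n = 8.
(a) r = 5.4; between ranks 5 (20) and 6 (26): 22.4.
(b) the nearest-rank method: rank 5 → 20.
|22.4 − 20| = 2.4.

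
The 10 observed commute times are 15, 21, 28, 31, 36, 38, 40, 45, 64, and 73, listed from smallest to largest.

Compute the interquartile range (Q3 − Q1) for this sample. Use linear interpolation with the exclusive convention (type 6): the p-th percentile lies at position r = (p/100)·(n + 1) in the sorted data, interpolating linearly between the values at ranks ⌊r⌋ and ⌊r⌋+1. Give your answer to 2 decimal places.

n = 10.
P25: r = 2.75; ranks 2–3 are 21, 28; interpolating gives 26.25.
P75: r = 8.25; ranks 8–9 are 45, 64; interpolating gives 49.75.
Difference: 49.75 − 26.25 = 23.5.

23.50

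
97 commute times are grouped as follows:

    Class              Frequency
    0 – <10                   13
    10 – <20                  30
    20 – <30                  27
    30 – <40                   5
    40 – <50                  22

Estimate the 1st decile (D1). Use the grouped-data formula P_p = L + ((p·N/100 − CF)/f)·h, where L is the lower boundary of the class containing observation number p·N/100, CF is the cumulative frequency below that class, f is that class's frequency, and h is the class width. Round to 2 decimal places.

7.46

N = 97; target position k = 10/100 · 97 = 9.7.
Cumulative frequencies: 13, 43, 70, 75, 97.
Observation 9.7 falls in the class 0 – <10.
L = 0, CF = 0, f = 13, h = 10.
P10 = 0 + ((9.7 − 0)/13)·10 = 0 + 7.46154 = 7.46154.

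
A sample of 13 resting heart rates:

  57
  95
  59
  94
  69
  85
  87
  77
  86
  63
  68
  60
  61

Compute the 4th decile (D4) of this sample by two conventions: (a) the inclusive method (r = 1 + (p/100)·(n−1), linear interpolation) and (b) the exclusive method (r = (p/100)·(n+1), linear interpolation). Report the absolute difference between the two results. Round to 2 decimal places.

1.00

Sorted: 57, 59, 60, 61, 63, 68, 69, 77, 85, 86, 87, 94, 95.
n = 13.
(a) r = 5.8; between ranks 5 (63) and 6 (68): 67.
(b) r = 5.6; between ranks 5 (63) and 6 (68): 66.
|67 − 66| = 1.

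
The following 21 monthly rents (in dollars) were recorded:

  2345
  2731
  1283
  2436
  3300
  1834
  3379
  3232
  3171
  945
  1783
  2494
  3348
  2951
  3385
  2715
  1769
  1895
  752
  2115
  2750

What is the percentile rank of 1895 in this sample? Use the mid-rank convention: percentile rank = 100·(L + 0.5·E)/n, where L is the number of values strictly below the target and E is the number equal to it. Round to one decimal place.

Sorted: 752, 945, 1283, 1769, 1783, 1834, 1895, 2115, 2345, 2436, 2494, 2715, 2731, 2750, 2951, 3171, 3232, 3300, 3348, 3379, 3385.
Count below 1895: L = 6; count equal: E = 1; n = 21.
Percentile rank = 100·(6 + 0.5·1)/21 = 100·6.5/21 = 30.95.

31.0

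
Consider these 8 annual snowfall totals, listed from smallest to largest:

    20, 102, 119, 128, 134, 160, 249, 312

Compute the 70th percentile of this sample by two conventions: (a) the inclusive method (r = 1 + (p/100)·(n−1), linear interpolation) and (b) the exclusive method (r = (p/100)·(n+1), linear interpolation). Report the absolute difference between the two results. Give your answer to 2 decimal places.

n = 8.
(a) r = 5.9; between ranks 5 (134) and 6 (160): 157.4.
(b) r = 6.3; between ranks 6 (160) and 7 (249): 186.7.
|157.4 − 186.7| = 29.3.

29.30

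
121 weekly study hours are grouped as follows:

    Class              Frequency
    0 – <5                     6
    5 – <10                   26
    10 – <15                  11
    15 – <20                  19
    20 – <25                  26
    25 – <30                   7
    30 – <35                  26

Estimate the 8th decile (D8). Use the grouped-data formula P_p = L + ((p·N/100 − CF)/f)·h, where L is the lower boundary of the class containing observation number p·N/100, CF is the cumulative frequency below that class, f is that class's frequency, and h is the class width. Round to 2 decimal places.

30.35

N = 121; target position k = 80/100 · 121 = 96.8.
Cumulative frequencies: 6, 32, 43, 62, 88, 95, 121.
Observation 96.8 falls in the class 30 – <35.
L = 30, CF = 95, f = 26, h = 5.
P80 = 30 + ((96.8 − 95)/26)·5 = 30 + 0.346154 = 30.3462.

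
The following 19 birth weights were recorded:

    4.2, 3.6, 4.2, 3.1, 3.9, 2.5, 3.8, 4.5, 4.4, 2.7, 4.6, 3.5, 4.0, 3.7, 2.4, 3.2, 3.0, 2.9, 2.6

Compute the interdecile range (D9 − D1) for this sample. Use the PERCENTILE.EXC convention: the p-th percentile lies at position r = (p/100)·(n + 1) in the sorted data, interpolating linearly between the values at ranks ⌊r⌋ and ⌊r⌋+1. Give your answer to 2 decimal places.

2.00

Sorted: 2.4, 2.5, 2.6, 2.7, 2.9, 3.0, 3.1, 3.2, 3.5, 3.6, 3.7, 3.8, 3.9, 4.0, 4.2, 4.2, 4.4, 4.5, 4.6.
n = 19.
P10: r = 2 (integer) → 2.5.
P90: r = 18 (integer) → 4.5.
Difference: 4.5 − 2.5 = 2.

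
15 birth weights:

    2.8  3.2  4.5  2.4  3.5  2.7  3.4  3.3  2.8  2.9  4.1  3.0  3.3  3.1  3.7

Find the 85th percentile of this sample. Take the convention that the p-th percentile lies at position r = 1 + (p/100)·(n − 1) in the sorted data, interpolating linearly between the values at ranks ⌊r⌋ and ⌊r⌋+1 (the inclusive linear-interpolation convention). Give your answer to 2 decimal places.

3.68

Sorted: 2.4, 2.7, 2.8, 2.8, 2.9, 3.0, 3.1, 3.2, 3.3, 3.3, 3.4, 3.5, 3.7, 4.1, 4.5.
n = 15.
r = 1 + (85/100)·(15 − 1) = 1 + 11.9 = 12.9.
Rank 12 is 3.5 and rank 13 is 3.7.
Interpolate: 3.5 + 0.9·(3.7 − 3.5) = 3.5 + 0.9·0.2 = 3.68.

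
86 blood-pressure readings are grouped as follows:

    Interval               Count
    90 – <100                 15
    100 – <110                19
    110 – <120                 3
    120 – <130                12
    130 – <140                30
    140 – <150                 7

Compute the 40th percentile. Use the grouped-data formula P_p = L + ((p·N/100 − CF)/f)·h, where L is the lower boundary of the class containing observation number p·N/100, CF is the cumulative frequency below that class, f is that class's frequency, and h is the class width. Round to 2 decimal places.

N = 86; target position k = 40/100 · 86 = 34.4.
Cumulative frequencies: 15, 34, 37, 49, 79, 86.
Observation 34.4 falls in the class 110 – <120.
L = 110, CF = 34, f = 3, h = 10.
P40 = 110 + ((34.4 − 34)/3)·10 = 110 + 1.33333 = 111.333.

111.33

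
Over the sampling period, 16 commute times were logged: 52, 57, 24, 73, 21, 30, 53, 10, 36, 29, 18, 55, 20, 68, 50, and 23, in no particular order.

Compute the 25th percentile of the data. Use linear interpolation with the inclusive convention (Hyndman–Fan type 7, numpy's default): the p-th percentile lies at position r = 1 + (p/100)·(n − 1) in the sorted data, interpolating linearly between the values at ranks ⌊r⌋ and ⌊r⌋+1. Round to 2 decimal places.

22.50

Sorted: 10, 18, 20, 21, 23, 24, 29, 30, 36, 50, 52, 53, 55, 57, 68, 73.
n = 16.
r = 1 + (25/100)·(16 − 1) = 1 + 3.75 = 4.75.
Rank 4 is 21 and rank 5 is 23.
Interpolate: 21 + 0.75·(23 − 21) = 21 + 0.75·2 = 22.5.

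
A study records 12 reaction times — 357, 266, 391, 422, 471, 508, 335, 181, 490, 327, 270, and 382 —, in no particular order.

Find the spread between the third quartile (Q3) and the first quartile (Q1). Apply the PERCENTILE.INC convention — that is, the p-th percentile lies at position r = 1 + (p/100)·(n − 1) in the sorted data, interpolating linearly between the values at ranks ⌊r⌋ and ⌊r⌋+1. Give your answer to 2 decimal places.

Sorted: 181, 266, 270, 327, 335, 357, 382, 391, 422, 471, 490, 508.
n = 12.
P25: r = 3.75; ranks 3–4 are 270, 327; interpolating gives 312.75.
P75: r = 9.25; ranks 9–10 are 422, 471; interpolating gives 434.25.
Difference: 434.25 − 312.75 = 121.5.

121.50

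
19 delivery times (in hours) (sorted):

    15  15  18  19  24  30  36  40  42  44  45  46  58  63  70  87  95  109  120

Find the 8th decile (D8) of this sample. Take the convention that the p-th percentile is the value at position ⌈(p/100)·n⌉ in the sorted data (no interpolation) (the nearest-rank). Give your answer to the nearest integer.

n = 19.
Position = ⌈80/100 · 19⌉ = ⌈15.2⌉ = 16.
The value at rank 16 is 87.

87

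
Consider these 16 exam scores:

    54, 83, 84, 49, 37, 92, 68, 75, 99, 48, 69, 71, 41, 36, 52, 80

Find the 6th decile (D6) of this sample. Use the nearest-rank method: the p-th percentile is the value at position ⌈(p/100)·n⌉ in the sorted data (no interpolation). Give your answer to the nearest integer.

Sorted: 36, 37, 41, 48, 49, 52, 54, 68, 69, 71, 75, 80, 83, 84, 92, 99.
n = 16.
Position = ⌈60/100 · 16⌉ = ⌈9.6⌉ = 10.
The value at rank 10 is 71.

71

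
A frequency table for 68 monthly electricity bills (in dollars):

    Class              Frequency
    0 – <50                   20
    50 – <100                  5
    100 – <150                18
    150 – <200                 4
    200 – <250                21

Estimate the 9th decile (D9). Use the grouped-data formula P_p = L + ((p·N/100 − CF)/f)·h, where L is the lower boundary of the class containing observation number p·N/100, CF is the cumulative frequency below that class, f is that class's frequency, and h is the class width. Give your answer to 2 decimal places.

233.81

N = 68; target position k = 90/100 · 68 = 61.2.
Cumulative frequencies: 20, 25, 43, 47, 68.
Observation 61.2 falls in the class 200 – <250.
L = 200, CF = 47, f = 21, h = 50.
P90 = 200 + ((61.2 − 47)/21)·50 = 200 + 33.8095 = 233.81.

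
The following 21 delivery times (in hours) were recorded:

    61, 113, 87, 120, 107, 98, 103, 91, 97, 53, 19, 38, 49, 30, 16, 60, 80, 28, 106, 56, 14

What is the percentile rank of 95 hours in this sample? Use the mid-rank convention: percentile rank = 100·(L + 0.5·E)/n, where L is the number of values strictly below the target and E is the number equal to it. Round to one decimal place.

Sorted: 14, 16, 19, 28, 30, 38, 49, 53, 56, 60, 61, 80, 87, 91, 97, 98, 103, 106, 107, 113, 120.
Count below 95: L = 14; count equal: E = 0; n = 21.
Percentile rank = 100·(14 + 0.5·0)/21 = 100·14/21 = 66.67.

66.7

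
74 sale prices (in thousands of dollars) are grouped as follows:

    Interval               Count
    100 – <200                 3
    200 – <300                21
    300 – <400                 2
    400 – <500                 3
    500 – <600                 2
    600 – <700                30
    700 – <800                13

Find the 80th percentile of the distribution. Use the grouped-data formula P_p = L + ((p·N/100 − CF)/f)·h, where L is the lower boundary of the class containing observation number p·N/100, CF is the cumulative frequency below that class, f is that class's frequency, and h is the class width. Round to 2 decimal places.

694.00

N = 74; target position k = 80/100 · 74 = 59.2.
Cumulative frequencies: 3, 24, 26, 29, 31, 61, 74.
Observation 59.2 falls in the class 600 – <700.
L = 600, CF = 31, f = 30, h = 100.
P80 = 600 + ((59.2 − 31)/30)·100 = 600 + 94 = 694.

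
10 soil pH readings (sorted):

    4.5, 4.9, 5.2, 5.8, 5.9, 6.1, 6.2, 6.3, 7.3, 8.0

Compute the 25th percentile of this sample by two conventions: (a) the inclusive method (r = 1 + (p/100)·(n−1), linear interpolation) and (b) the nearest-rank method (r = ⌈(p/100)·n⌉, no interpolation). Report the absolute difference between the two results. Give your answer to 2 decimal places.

n = 10.
(a) r = 3.25; between ranks 3 (5.2) and 4 (5.8): 5.35.
(b) the nearest-rank method: rank 3 → 5.2.
|5.35 − 5.2| = 0.15.

0.15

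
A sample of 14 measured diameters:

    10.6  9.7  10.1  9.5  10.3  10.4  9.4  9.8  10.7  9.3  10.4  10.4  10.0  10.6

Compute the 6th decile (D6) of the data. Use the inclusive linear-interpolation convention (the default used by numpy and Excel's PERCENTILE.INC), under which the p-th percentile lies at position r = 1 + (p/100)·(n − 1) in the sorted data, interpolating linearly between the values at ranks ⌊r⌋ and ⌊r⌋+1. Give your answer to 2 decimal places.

Sorted: 9.3, 9.4, 9.5, 9.7, 9.8, 10.0, 10.1, 10.3, 10.4, 10.4, 10.4, 10.6, 10.6, 10.7.
n = 14.
r = 1 + (60/100)·(14 − 1) = 1 + 7.8 = 8.8.
Rank 8 is 10.3 and rank 9 is 10.4.
Interpolate: 10.3 + 0.8·(10.4 − 10.3) = 10.3 + 0.8·0.1 = 10.38.

10.38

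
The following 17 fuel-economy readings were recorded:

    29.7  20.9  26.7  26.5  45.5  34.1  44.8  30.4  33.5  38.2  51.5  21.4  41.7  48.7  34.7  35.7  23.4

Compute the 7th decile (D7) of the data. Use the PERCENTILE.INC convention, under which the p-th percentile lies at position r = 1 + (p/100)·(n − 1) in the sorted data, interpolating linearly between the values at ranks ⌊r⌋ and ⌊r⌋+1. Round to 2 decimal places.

38.90

Sorted: 20.9, 21.4, 23.4, 26.5, 26.7, 29.7, 30.4, 33.5, 34.1, 34.7, 35.7, 38.2, 41.7, 44.8, 45.5, 48.7, 51.5.
n = 17.
r = 1 + (70/100)·(17 − 1) = 1 + 11.2 = 12.2.
Rank 12 is 38.2 and rank 13 is 41.7.
Interpolate: 38.2 + 0.2·(41.7 − 38.2) = 38.2 + 0.2·3.5 = 38.9.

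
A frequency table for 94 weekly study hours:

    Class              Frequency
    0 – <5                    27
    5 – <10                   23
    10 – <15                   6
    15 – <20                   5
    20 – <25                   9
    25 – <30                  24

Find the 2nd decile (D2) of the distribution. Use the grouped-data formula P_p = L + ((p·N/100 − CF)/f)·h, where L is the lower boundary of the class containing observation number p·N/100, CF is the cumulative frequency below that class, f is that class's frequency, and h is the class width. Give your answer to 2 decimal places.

N = 94; target position k = 20/100 · 94 = 18.8.
Cumulative frequencies: 27, 50, 56, 61, 70, 94.
Observation 18.8 falls in the class 0 – <5.
L = 0, CF = 0, f = 27, h = 5.
P20 = 0 + ((18.8 − 0)/27)·5 = 0 + 3.48148 = 3.48148.

3.48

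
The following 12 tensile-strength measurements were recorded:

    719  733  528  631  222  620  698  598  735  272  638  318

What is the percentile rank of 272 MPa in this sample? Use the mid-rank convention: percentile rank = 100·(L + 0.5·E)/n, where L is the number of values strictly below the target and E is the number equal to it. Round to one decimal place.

Sorted: 222, 272, 318, 528, 598, 620, 631, 638, 698, 719, 733, 735.
Count below 272: L = 1; count equal: E = 1; n = 12.
Percentile rank = 100·(1 + 0.5·1)/12 = 100·1.5/12 = 12.5.

12.5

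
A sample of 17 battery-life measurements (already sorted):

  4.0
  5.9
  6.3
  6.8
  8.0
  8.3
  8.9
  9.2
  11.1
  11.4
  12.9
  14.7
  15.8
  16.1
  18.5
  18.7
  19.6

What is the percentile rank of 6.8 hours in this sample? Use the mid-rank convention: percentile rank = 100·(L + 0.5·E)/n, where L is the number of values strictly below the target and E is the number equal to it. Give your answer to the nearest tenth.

Count below 6.8: L = 3; count equal: E = 1; n = 17.
Percentile rank = 100·(3 + 0.5·1)/17 = 100·3.5/17 = 20.59.

20.6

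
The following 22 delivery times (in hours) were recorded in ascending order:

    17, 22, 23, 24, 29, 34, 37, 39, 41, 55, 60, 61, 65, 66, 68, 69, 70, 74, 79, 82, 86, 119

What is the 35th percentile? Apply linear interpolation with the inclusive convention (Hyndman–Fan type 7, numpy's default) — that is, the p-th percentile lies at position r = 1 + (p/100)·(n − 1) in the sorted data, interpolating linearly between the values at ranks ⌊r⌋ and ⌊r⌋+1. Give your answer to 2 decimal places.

n = 22.
r = 1 + (35/100)·(22 − 1) = 1 + 7.35 = 8.35.
Rank 8 is 39 and rank 9 is 41.
Interpolate: 39 + 0.35·(41 − 39) = 39 + 0.35·2 = 39.7.

39.70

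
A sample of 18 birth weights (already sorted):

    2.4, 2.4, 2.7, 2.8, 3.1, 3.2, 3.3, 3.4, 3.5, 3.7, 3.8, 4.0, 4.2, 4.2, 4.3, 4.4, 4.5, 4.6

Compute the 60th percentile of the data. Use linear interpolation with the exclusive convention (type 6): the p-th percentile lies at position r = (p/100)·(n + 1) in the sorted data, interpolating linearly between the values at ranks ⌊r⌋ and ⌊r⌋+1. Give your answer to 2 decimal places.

n = 18.
r = (60/100)·(18 + 1) = 11.4.
Rank 11 is 3.8 and rank 12 is 4.0.
Interpolate: 3.8 + 0.4·(4.0 − 3.8) = 3.8 + 0.4·0.2 = 3.88.

3.88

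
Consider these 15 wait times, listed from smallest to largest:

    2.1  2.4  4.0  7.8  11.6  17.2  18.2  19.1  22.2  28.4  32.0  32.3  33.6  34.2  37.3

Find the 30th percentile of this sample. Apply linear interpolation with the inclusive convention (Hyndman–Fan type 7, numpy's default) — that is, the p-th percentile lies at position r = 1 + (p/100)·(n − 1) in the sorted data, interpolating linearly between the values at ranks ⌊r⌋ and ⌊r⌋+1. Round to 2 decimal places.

n = 15.
r = 1 + (30/100)·(15 − 1) = 1 + 4.2 = 5.2.
Rank 5 is 11.6 and rank 6 is 17.2.
Interpolate: 11.6 + 0.2·(17.2 − 11.6) = 11.6 + 0.2·5.6 = 12.72.

12.72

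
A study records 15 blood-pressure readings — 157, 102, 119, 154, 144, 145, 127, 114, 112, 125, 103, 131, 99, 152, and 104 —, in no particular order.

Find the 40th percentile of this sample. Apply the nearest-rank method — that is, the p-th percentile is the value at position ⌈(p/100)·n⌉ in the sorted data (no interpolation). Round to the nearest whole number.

Sorted: 99, 102, 103, 104, 112, 114, 119, 125, 127, 131, 144, 145, 152, 154, 157.
n = 15.
Position = ⌈40/100 · 15⌉ = ⌈6⌉ = 6.
The value at rank 6 is 114.

114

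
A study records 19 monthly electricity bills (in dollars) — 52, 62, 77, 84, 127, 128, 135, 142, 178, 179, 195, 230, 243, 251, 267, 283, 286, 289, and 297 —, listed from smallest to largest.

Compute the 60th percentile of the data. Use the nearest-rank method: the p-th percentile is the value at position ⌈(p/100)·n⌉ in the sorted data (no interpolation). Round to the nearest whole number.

n = 19.
Position = ⌈60/100 · 19⌉ = ⌈11.4⌉ = 12.
The value at rank 12 is 230.

230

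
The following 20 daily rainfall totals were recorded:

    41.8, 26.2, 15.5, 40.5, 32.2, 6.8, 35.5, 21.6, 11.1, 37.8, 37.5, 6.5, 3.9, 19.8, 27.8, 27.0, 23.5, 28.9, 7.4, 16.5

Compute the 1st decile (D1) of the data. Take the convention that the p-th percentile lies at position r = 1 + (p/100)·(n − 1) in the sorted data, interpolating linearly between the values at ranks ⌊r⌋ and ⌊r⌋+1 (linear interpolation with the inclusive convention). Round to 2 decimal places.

6.77

Sorted: 3.9, 6.5, 6.8, 7.4, 11.1, 15.5, 16.5, 19.8, 21.6, 23.5, 26.2, 27.0, 27.8, 28.9, 32.2, 35.5, 37.5, 37.8, 40.5, 41.8.
n = 20.
r = 1 + (10/100)·(20 − 1) = 1 + 1.9 = 2.9.
Rank 2 is 6.5 and rank 3 is 6.8.
Interpolate: 6.5 + 0.9·(6.8 − 6.5) = 6.5 + 0.9·0.3 = 6.77.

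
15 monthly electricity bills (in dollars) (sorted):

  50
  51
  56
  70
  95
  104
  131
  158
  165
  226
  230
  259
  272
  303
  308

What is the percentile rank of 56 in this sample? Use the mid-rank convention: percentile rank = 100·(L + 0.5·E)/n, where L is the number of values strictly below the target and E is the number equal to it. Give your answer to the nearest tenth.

Count below 56: L = 2; count equal: E = 1; n = 15.
Percentile rank = 100·(2 + 0.5·1)/15 = 100·2.5/15 = 16.67.

16.7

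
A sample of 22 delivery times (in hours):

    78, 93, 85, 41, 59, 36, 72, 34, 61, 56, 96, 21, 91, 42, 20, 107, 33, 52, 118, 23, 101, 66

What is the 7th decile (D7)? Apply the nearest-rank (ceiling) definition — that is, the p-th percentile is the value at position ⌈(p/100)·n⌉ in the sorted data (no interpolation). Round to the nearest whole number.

Sorted: 20, 21, 23, 33, 34, 36, 41, 42, 52, 56, 59, 61, 66, 72, 78, 85, 91, 93, 96, 101, 107, 118.
n = 22.
Position = ⌈70/100 · 22⌉ = ⌈15.4⌉ = 16.
The value at rank 16 is 85.

85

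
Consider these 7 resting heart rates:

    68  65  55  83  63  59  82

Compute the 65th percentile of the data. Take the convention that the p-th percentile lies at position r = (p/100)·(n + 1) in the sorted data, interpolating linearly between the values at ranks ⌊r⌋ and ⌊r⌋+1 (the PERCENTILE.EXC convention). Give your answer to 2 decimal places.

70.80

Sorted: 55, 59, 63, 65, 68, 82, 83.
n = 7.
r = (65/100)·(7 + 1) = 5.2.
Rank 5 is 68 and rank 6 is 82.
Interpolate: 68 + 0.2·(82 − 68) = 68 + 0.2·14 = 70.8.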